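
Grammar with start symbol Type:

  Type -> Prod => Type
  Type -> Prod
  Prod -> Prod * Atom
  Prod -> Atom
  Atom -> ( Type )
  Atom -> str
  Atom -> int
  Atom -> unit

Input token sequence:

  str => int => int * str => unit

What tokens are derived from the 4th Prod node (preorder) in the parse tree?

[Type [Prod [Atom str]] => [Type [Prod [Atom int]] => [Type [Prod [Prod [Atom int]] * [Atom str]] => [Type [Prod [Atom unit]]]]]]

int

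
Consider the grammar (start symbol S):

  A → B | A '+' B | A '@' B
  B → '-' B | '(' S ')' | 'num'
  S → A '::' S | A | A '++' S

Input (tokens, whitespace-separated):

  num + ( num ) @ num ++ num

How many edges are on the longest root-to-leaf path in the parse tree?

[S [A [A [A [B num]] + [B ( [S [A [B num]]] )]] @ [B num]] ++ [S [A [B num]]]]

7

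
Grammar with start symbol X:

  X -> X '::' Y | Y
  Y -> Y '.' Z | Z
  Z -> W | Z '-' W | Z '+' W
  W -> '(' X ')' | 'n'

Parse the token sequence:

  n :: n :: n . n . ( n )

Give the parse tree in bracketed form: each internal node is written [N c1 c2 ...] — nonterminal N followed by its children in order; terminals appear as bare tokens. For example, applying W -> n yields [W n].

X
X :: Y
X :: Y :: Y
Y :: Y :: Y
Z :: Y :: Y
W :: Y :: Y
n :: Y :: Y
n :: Z :: Y
n :: W :: Y
n :: n :: Y
n :: n :: Y . Z
n :: n :: Y . Z . Z
n :: n :: Z . Z . Z
n :: n :: W . Z . Z
n :: n :: n . Z . Z
n :: n :: n . W . Z
n :: n :: n . n . Z
n :: n :: n . n . W
n :: n :: n . n . ( X )
n :: n :: n . n . ( Y )
n :: n :: n . n . ( Z )
n :: n :: n . n . ( W )
n :: n :: n . n . ( n )

[X [X [X [Y [Z [W n]]]] :: [Y [Z [W n]]]] :: [Y [Y [Y [Z [W n]]] . [Z [W n]]] . [Z [W ( [X [Y [Z [W n]]]] )]]]]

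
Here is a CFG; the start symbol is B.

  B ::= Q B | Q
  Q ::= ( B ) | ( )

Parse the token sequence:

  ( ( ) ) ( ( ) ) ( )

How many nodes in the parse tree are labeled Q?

[B [Q ( [B [Q ( )]] )] [B [Q ( [B [Q ( )]] )] [B [Q ( )]]]]

5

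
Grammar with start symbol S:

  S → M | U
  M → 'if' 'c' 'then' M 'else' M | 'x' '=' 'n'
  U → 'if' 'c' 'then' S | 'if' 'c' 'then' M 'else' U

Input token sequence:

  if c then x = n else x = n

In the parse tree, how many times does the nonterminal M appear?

[S [M if c then [M x = n] else [M x = n]]]

3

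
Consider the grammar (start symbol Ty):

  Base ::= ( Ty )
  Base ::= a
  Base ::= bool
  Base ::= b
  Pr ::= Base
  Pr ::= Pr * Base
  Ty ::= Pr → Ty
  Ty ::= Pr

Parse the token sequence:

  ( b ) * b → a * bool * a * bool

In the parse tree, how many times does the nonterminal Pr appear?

[Ty [Pr [Pr [Base ( [Ty [Pr [Base b]]] )]] * [Base b]] → [Ty [Pr [Pr [Pr [Pr [Base a]] * [Base bool]] * [Base a]] * [Base bool]]]]

7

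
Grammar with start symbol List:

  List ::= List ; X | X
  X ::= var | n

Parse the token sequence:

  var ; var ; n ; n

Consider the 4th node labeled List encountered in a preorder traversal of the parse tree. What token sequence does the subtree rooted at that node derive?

[List [List [List [List [X var]] ; [X var]] ; [X n]] ; [X n]]

var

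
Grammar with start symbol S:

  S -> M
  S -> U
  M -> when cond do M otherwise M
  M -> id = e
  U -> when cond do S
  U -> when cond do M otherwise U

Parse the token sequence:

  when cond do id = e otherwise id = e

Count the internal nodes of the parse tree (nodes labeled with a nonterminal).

4

[S [M when cond do [M id = e] otherwise [M id = e]]]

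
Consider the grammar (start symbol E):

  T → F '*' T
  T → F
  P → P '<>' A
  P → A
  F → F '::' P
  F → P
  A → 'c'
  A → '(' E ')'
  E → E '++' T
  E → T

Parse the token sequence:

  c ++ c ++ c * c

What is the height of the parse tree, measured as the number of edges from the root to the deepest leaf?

7

[E [E [E [T [F [P [A c]]]]] ++ [T [F [P [A c]]]]] ++ [T [F [P [A c]]] * [T [F [P [A c]]]]]]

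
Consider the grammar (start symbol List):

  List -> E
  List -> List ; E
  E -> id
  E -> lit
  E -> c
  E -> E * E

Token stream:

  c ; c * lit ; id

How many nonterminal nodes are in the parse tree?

8

[List [List [List [E c]] ; [E [E c] * [E lit]]] ; [E id]]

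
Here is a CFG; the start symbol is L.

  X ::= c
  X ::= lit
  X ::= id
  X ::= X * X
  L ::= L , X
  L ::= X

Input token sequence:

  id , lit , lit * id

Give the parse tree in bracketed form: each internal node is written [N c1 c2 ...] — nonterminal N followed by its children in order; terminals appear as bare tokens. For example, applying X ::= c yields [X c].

[L [L [L [X id]] , [X lit]] , [X [X lit] * [X id]]]

L
L , X
L , X , X
X , X , X
id , X , X
id , lit , X
id , lit , X * X
id , lit , lit * X
id , lit , lit * id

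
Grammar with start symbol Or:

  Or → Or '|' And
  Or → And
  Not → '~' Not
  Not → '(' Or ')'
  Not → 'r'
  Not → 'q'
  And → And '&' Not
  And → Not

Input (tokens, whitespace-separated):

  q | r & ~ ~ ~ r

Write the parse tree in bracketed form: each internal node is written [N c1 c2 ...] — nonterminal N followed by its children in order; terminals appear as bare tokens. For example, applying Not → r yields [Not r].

[Or [Or [And [Not q]]] | [And [And [Not r]] & [Not ~ [Not ~ [Not ~ [Not r]]]]]]

Or
Or | And
And | And
Not | And
q | And
q | And & Not
q | Not & Not
q | r & Not
q | r & ~ Not
q | r & ~ ~ Not
q | r & ~ ~ ~ Not
q | r & ~ ~ ~ r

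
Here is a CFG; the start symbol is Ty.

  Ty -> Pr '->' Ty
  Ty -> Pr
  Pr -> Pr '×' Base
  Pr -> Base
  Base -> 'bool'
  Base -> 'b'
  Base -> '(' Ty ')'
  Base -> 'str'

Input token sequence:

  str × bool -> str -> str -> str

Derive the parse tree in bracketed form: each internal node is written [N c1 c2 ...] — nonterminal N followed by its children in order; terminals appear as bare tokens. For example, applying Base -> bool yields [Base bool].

Ty
Pr -> Ty
Pr × Base -> Ty
Base × Base -> Ty
str × Base -> Ty
str × bool -> Ty
str × bool -> Pr -> Ty
str × bool -> Base -> Ty
str × bool -> str -> Ty
str × bool -> str -> Pr -> Ty
str × bool -> str -> Base -> Ty
str × bool -> str -> str -> Ty
str × bool -> str -> str -> Pr
str × bool -> str -> str -> Base
str × bool -> str -> str -> str

[Ty [Pr [Pr [Base str]] × [Base bool]] -> [Ty [Pr [Base str]] -> [Ty [Pr [Base str]] -> [Ty [Pr [Base str]]]]]]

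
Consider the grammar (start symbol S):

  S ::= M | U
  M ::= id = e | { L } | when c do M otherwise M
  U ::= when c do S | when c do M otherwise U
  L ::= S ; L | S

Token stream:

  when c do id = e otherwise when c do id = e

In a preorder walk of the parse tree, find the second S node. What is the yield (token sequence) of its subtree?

id = e

[S [U when c do [M id = e] otherwise [U when c do [S [M id = e]]]]]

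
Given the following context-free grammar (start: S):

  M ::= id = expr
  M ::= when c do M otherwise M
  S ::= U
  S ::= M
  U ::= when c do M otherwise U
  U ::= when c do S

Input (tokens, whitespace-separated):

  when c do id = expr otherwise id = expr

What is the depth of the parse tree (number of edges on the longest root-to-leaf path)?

[S [M when c do [M id = expr] otherwise [M id = expr]]]

3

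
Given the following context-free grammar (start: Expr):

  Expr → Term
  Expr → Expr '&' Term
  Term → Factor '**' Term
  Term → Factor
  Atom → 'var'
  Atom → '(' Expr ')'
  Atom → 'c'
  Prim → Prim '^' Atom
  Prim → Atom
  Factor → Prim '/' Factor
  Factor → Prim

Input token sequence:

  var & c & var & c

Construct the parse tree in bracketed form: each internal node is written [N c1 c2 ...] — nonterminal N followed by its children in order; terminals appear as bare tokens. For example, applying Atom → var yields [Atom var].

[Expr [Expr [Expr [Expr [Term [Factor [Prim [Atom var]]]]] & [Term [Factor [Prim [Atom c]]]]] & [Term [Factor [Prim [Atom var]]]]] & [Term [Factor [Prim [Atom c]]]]]

Expr
Expr & Term
Expr & Term & Term
Expr & Term & Term & Term
Term & Term & Term & Term
Factor & Term & Term & Term
Prim & Term & Term & Term
Atom & Term & Term & Term
var & Term & Term & Term
var & Factor & Term & Term
var & Prim & Term & Term
var & Atom & Term & Term
var & c & Term & Term
var & c & Factor & Term
var & c & Prim & Term
var & c & Atom & Term
var & c & var & Term
var & c & var & Factor
var & c & var & Prim
var & c & var & Atom
var & c & var & c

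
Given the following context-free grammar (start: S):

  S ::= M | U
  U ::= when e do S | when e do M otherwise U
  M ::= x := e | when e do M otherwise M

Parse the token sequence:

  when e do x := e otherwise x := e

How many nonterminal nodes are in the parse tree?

4

[S [M when e do [M x := e] otherwise [M x := e]]]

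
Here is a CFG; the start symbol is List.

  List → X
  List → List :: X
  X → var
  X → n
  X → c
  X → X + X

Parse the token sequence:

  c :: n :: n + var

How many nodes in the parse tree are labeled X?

5

[List [List [List [X c]] :: [X n]] :: [X [X n] + [X var]]]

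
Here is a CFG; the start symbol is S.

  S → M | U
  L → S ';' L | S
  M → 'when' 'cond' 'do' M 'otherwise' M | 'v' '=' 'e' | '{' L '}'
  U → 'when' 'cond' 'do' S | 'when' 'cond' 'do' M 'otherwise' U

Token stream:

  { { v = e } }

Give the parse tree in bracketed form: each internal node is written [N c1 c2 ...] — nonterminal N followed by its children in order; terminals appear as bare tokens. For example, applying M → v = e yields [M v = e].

[S [M { [L [S [M { [L [S [M v = e]]] }]]] }]]

S
M
{ L }
{ S }
{ M }
{ { L } }
{ { S } }
{ { M } }
{ { v = e } }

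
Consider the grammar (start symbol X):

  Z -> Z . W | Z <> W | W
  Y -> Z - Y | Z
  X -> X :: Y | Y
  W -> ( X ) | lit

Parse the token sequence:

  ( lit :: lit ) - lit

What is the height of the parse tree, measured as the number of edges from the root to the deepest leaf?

[X [Y [Z [W ( [X [X [Y [Z [W lit]]]] :: [Y [Z [W lit]]]] )]] - [Y [Z [W lit]]]]]

9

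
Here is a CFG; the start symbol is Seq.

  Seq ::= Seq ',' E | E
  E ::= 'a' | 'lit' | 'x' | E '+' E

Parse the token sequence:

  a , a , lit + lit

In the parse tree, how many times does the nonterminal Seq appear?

[Seq [Seq [Seq [E a]] , [E a]] , [E [E lit] + [E lit]]]

3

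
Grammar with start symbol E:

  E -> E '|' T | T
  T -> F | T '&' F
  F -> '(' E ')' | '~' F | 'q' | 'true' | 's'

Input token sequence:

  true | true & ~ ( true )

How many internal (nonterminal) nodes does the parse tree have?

12

[E [E [T [F true]]] | [T [T [F true]] & [F ~ [F ( [E [T [F true]]] )]]]]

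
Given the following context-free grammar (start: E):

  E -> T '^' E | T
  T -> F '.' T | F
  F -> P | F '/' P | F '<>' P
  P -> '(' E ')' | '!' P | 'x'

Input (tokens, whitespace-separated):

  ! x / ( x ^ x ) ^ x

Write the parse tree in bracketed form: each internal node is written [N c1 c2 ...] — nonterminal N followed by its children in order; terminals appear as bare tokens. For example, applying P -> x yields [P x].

E
T ^ E
F ^ E
F / P ^ E
P / P ^ E
! P / P ^ E
! x / P ^ E
! x / ( E ) ^ E
! x / ( T ^ E ) ^ E
! x / ( F ^ E ) ^ E
! x / ( P ^ E ) ^ E
! x / ( x ^ E ) ^ E
! x / ( x ^ T ) ^ E
! x / ( x ^ F ) ^ E
! x / ( x ^ P ) ^ E
! x / ( x ^ x ) ^ E
! x / ( x ^ x ) ^ T
! x / ( x ^ x ) ^ F
! x / ( x ^ x ) ^ P
! x / ( x ^ x ) ^ x

[E [T [F [F [P ! [P x]]] / [P ( [E [T [F [P x]]] ^ [E [T [F [P x]]]]] )]]] ^ [E [T [F [P x]]]]]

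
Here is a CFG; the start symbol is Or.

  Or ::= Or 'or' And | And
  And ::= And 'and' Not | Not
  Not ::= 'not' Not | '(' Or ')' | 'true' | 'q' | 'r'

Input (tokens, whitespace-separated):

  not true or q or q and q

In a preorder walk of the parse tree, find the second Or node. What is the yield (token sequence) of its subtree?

[Or [Or [Or [And [Not not [Not true]]]] or [And [Not q]]] or [And [And [Not q]] and [Not q]]]

not true or q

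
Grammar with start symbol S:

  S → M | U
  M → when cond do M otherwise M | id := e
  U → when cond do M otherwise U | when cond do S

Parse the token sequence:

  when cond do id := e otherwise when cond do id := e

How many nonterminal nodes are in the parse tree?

6

[S [U when cond do [M id := e] otherwise [U when cond do [S [M id := e]]]]]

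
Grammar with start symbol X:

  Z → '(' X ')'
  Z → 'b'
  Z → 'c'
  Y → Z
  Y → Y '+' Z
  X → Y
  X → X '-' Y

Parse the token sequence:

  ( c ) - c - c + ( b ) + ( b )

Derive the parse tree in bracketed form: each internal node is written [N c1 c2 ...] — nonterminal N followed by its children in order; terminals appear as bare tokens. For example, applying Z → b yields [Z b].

X
X - Y
X - Y - Y
Y - Y - Y
Z - Y - Y
( X ) - Y - Y
( Y ) - Y - Y
( Z ) - Y - Y
( c ) - Y - Y
( c ) - Z - Y
( c ) - c - Y
( c ) - c - Y + Z
( c ) - c - Y + Z + Z
( c ) - c - Z + Z + Z
( c ) - c - c + Z + Z
( c ) - c - c + ( X ) + Z
( c ) - c - c + ( Y ) + Z
( c ) - c - c + ( Z ) + Z
( c ) - c - c + ( b ) + Z
( c ) - c - c + ( b ) + ( X )
( c ) - c - c + ( b ) + ( Y )
( c ) - c - c + ( b ) + ( Z )
( c ) - c - c + ( b ) + ( b )

[X [X [X [Y [Z ( [X [Y [Z c]]] )]]] - [Y [Z c]]] - [Y [Y [Y [Z c]] + [Z ( [X [Y [Z b]]] )]] + [Z ( [X [Y [Z b]]] )]]]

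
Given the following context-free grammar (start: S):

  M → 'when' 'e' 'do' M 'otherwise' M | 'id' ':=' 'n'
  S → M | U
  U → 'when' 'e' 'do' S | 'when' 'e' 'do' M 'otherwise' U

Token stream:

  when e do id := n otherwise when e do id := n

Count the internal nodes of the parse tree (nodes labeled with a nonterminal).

[S [U when e do [M id := n] otherwise [U when e do [S [M id := n]]]]]

6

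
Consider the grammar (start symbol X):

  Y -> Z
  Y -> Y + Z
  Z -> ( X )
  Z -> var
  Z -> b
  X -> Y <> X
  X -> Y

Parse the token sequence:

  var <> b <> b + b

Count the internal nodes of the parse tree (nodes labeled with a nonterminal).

[X [Y [Z var]] <> [X [Y [Z b]] <> [X [Y [Y [Z b]] + [Z b]]]]]

11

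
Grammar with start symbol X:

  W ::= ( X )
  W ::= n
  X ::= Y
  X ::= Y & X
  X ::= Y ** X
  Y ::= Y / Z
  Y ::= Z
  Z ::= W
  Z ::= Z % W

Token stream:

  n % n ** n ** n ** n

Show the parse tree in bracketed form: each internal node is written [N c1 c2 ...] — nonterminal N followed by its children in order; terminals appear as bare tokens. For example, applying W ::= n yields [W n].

X
Y ** X
Z ** X
Z % W ** X
W % W ** X
n % W ** X
n % n ** X
n % n ** Y ** X
n % n ** Z ** X
n % n ** W ** X
n % n ** n ** X
n % n ** n ** Y ** X
n % n ** n ** Z ** X
n % n ** n ** W ** X
n % n ** n ** n ** X
n % n ** n ** n ** Y
n % n ** n ** n ** Z
n % n ** n ** n ** W
n % n ** n ** n ** n

[X [Y [Z [Z [W n]] % [W n]]] ** [X [Y [Z [W n]]] ** [X [Y [Z [W n]]] ** [X [Y [Z [W n]]]]]]]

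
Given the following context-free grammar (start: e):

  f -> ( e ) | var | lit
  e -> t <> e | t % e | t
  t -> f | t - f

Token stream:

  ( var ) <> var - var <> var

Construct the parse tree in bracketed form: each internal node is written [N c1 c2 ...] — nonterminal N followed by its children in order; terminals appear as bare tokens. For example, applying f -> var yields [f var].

[e [t [f ( [e [t [f var]]] )]] <> [e [t [t [f var]] - [f var]] <> [e [t [f var]]]]]

e
t <> e
f <> e
( e ) <> e
( t ) <> e
( f ) <> e
( var ) <> e
( var ) <> t <> e
( var ) <> t - f <> e
( var ) <> f - f <> e
( var ) <> var - f <> e
( var ) <> var - var <> e
( var ) <> var - var <> t
( var ) <> var - var <> f
( var ) <> var - var <> var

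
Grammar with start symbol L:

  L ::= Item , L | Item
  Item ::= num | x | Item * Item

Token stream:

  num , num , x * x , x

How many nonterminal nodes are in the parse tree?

10

[L [Item num] , [L [Item num] , [L [Item [Item x] * [Item x]] , [L [Item x]]]]]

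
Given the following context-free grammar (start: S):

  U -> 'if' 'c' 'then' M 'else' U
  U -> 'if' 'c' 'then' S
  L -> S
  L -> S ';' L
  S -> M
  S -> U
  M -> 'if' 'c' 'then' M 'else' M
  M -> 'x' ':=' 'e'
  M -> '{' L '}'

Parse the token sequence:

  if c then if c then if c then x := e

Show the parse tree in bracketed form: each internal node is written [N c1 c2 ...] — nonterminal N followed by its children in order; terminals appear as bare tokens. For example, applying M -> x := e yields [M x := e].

[S [U if c then [S [U if c then [S [U if c then [S [M x := e]]]]]]]]

S
U
if c then S
if c then U
if c then if c then S
if c then if c then U
if c then if c then if c then S
if c then if c then if c then M
if c then if c then if c then x := e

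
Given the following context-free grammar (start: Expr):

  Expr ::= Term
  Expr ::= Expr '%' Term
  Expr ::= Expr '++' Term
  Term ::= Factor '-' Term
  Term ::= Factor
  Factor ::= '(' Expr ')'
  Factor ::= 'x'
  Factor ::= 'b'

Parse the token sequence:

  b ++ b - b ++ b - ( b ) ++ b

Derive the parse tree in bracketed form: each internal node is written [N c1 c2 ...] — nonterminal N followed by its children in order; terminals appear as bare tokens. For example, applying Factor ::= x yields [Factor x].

Expr
Expr ++ Term
Expr ++ Term ++ Term
Expr ++ Term ++ Term ++ Term
Term ++ Term ++ Term ++ Term
Factor ++ Term ++ Term ++ Term
b ++ Term ++ Term ++ Term
b ++ Factor - Term ++ Term ++ Term
b ++ b - Term ++ Term ++ Term
b ++ b - Factor ++ Term ++ Term
b ++ b - b ++ Term ++ Term
b ++ b - b ++ Factor - Term ++ Term
b ++ b - b ++ b - Term ++ Term
b ++ b - b ++ b - Factor ++ Term
b ++ b - b ++ b - ( Expr ) ++ Term
b ++ b - b ++ b - ( Term ) ++ Term
b ++ b - b ++ b - ( Factor ) ++ Term
b ++ b - b ++ b - ( b ) ++ Term
b ++ b - b ++ b - ( b ) ++ Factor
b ++ b - b ++ b - ( b ) ++ b

[Expr [Expr [Expr [Expr [Term [Factor b]]] ++ [Term [Factor b] - [Term [Factor b]]]] ++ [Term [Factor b] - [Term [Factor ( [Expr [Term [Factor b]]] )]]]] ++ [Term [Factor b]]]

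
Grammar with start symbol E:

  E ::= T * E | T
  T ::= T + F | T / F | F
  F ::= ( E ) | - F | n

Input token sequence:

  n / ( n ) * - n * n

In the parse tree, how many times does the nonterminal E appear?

4

[E [T [T [F n]] / [F ( [E [T [F n]]] )]] * [E [T [F - [F n]]] * [E [T [F n]]]]]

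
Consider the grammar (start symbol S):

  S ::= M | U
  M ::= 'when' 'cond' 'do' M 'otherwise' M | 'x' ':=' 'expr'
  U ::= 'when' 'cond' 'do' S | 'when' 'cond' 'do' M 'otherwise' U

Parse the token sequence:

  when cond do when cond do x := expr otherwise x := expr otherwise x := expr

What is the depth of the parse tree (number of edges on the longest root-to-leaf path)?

[S [M when cond do [M when cond do [M x := expr] otherwise [M x := expr]] otherwise [M x := expr]]]

4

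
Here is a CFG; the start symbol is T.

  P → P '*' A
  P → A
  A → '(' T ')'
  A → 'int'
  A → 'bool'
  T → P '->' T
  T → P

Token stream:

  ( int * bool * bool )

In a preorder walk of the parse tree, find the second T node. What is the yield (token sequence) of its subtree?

int * bool * bool

[T [P [A ( [T [P [P [P [A int]] * [A bool]] * [A bool]]] )]]]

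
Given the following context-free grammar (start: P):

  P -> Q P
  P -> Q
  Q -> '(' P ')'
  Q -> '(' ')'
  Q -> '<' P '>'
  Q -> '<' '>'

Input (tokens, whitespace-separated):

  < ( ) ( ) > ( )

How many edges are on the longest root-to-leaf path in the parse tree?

5

[P [Q < [P [Q ( )] [P [Q ( )]]] >] [P [Q ( )]]]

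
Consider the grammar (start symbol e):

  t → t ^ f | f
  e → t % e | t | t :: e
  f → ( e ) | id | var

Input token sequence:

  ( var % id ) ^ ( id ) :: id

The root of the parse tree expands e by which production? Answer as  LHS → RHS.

e → t :: e

[e [t [t [f ( [e [t [f var]] % [e [t [f id]]]] )]] ^ [f ( [e [t [f id]]] )]] :: [e [t [f id]]]]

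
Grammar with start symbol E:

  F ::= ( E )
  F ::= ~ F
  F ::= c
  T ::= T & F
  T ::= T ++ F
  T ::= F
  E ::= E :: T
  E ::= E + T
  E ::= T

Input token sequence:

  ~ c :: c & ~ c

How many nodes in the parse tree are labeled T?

3

[E [E [T [F ~ [F c]]]] :: [T [T [F c]] & [F ~ [F c]]]]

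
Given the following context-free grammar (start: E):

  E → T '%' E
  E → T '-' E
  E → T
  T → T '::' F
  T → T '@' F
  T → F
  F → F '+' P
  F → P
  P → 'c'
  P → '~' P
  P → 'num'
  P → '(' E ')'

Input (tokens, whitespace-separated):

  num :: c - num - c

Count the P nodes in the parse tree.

[E [T [T [F [P num]]] :: [F [P c]]] - [E [T [F [P num]]] - [E [T [F [P c]]]]]]

4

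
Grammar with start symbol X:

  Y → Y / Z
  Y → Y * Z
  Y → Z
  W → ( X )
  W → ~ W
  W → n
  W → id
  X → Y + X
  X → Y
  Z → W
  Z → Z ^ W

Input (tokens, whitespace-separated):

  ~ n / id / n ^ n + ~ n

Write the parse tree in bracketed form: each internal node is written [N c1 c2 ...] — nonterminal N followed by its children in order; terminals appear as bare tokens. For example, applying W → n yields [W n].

X
Y + X
Y / Z + X
Y / Z / Z + X
Z / Z / Z + X
W / Z / Z + X
~ W / Z / Z + X
~ n / Z / Z + X
~ n / W / Z + X
~ n / id / Z + X
~ n / id / Z ^ W + X
~ n / id / W ^ W + X
~ n / id / n ^ W + X
~ n / id / n ^ n + X
~ n / id / n ^ n + Y
~ n / id / n ^ n + Z
~ n / id / n ^ n + W
~ n / id / n ^ n + ~ W
~ n / id / n ^ n + ~ n

[X [Y [Y [Y [Z [W ~ [W n]]]] / [Z [W id]]] / [Z [Z [W n]] ^ [W n]]] + [X [Y [Z [W ~ [W n]]]]]]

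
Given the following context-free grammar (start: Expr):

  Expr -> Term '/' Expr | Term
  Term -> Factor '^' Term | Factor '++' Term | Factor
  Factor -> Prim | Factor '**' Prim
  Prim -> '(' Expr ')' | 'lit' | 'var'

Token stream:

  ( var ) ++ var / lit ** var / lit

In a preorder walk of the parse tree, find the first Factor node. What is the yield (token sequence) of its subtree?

[Expr [Term [Factor [Prim ( [Expr [Term [Factor [Prim var]]]] )]] ++ [Term [Factor [Prim var]]]] / [Expr [Term [Factor [Factor [Prim lit]] ** [Prim var]]] / [Expr [Term [Factor [Prim lit]]]]]]

( var )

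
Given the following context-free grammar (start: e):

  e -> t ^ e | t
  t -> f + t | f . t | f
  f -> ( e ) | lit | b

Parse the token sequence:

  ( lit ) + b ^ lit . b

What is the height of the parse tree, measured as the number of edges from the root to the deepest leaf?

[e [t [f ( [e [t [f lit]]] )] + [t [f b]]] ^ [e [t [f lit] . [t [f b]]]]]

6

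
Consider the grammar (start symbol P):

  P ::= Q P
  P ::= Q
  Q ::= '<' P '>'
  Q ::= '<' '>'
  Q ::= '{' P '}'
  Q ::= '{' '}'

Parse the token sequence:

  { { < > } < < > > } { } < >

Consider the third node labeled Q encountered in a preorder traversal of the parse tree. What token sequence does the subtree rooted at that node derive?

< >

[P [Q { [P [Q { [P [Q < >]] }] [P [Q < [P [Q < >]] >]]] }] [P [Q { }] [P [Q < >]]]]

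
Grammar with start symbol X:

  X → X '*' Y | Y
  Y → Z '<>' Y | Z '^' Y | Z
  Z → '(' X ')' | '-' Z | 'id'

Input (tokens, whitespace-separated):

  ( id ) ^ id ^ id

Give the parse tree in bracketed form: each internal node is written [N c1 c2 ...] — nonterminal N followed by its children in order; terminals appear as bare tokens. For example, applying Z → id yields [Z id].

[X [Y [Z ( [X [Y [Z id]]] )] ^ [Y [Z id] ^ [Y [Z id]]]]]

X
Y
Z ^ Y
( X ) ^ Y
( Y ) ^ Y
( Z ) ^ Y
( id ) ^ Y
( id ) ^ Z ^ Y
( id ) ^ id ^ Y
( id ) ^ id ^ Z
( id ) ^ id ^ id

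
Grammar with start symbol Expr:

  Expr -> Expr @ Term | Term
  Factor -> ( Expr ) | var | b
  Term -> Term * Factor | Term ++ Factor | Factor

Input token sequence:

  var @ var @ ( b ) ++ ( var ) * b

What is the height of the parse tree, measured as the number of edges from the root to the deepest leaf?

8

[Expr [Expr [Expr [Term [Factor var]]] @ [Term [Factor var]]] @ [Term [Term [Term [Factor ( [Expr [Term [Factor b]]] )]] ++ [Factor ( [Expr [Term [Factor var]]] )]] * [Factor b]]]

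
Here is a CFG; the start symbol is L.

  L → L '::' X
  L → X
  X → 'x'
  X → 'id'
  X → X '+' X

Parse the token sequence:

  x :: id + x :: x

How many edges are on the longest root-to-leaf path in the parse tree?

4

[L [L [L [X x]] :: [X [X id] + [X x]]] :: [X x]]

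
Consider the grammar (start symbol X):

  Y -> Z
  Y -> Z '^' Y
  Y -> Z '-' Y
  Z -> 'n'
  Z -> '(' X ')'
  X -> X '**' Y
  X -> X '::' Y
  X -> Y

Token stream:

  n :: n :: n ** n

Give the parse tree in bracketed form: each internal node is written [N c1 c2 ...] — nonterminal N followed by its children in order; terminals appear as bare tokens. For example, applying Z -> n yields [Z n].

[X [X [X [X [Y [Z n]]] :: [Y [Z n]]] :: [Y [Z n]]] ** [Y [Z n]]]

X
X ** Y
X :: Y ** Y
X :: Y :: Y ** Y
Y :: Y :: Y ** Y
Z :: Y :: Y ** Y
n :: Y :: Y ** Y
n :: Z :: Y ** Y
n :: n :: Y ** Y
n :: n :: Z ** Y
n :: n :: n ** Y
n :: n :: n ** Z
n :: n :: n ** n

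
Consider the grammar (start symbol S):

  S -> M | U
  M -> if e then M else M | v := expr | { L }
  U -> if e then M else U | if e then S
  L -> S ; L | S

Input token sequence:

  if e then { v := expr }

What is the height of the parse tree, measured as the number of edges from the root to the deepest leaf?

7

[S [U if e then [S [M { [L [S [M v := expr]]] }]]]]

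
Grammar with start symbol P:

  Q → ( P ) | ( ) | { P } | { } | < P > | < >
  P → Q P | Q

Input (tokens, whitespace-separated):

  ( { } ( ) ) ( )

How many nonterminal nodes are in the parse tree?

8

[P [Q ( [P [Q { }] [P [Q ( )]]] )] [P [Q ( )]]]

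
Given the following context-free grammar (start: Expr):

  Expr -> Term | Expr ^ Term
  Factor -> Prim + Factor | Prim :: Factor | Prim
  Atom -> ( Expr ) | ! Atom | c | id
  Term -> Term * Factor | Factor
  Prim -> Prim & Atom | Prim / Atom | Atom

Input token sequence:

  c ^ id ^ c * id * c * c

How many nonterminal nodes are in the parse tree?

[Expr [Expr [Expr [Term [Factor [Prim [Atom c]]]]] ^ [Term [Factor [Prim [Atom id]]]]] ^ [Term [Term [Term [Term [Factor [Prim [Atom c]]]] * [Factor [Prim [Atom id]]]] * [Factor [Prim [Atom c]]]] * [Factor [Prim [Atom c]]]]]

27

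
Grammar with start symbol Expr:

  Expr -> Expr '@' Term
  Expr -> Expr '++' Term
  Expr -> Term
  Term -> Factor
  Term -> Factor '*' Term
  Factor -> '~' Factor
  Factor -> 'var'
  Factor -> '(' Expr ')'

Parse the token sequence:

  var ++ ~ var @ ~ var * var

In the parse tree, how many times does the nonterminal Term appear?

[Expr [Expr [Expr [Term [Factor var]]] ++ [Term [Factor ~ [Factor var]]]] @ [Term [Factor ~ [Factor var]] * [Term [Factor var]]]]

4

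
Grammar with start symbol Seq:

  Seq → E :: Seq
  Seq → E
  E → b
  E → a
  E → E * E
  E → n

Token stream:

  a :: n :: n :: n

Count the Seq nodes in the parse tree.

4

[Seq [E a] :: [Seq [E n] :: [Seq [E n] :: [Seq [E n]]]]]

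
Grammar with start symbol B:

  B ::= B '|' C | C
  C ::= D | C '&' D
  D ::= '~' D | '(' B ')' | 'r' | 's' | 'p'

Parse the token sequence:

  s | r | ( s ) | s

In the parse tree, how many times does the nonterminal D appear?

[B [B [B [B [C [D s]]] | [C [D r]]] | [C [D ( [B [C [D s]]] )]]] | [C [D s]]]

5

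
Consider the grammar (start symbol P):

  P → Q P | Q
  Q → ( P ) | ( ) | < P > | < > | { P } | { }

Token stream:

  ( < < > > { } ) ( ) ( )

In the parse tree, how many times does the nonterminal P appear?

6

[P [Q ( [P [Q < [P [Q < >]] >] [P [Q { }]]] )] [P [Q ( )] [P [Q ( )]]]]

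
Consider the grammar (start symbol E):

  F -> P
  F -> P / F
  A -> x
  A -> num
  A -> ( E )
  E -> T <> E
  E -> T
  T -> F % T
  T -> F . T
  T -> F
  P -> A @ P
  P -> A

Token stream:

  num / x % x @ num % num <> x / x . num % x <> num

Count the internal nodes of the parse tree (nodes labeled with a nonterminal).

[E [T [F [P [A num]] / [F [P [A x]]]] % [T [F [P [A x] @ [P [A num]]]] % [T [F [P [A num]]]]]] <> [E [T [F [P [A x]] / [F [P [A x]]]] . [T [F [P [A num]]] % [T [F [P [A x]]]]]] <> [E [T [F [P [A num]]]]]]]

39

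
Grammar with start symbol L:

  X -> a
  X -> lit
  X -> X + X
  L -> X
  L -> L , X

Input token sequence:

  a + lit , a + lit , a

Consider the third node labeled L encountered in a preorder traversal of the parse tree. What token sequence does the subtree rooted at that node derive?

[L [L [L [X [X a] + [X lit]]] , [X [X a] + [X lit]]] , [X a]]

a + lit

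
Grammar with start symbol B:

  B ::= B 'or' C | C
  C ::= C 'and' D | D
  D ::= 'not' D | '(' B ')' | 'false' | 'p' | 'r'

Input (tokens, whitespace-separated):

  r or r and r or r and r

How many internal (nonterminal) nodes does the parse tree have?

[B [B [B [C [D r]]] or [C [C [D r]] and [D r]]] or [C [C [D r]] and [D r]]]

13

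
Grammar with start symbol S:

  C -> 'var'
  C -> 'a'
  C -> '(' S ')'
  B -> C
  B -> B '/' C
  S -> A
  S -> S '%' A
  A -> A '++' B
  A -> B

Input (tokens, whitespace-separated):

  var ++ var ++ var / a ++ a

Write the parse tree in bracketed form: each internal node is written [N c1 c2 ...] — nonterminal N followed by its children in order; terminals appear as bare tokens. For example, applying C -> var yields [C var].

S
A
A ++ B
A ++ B ++ B
A ++ B ++ B ++ B
B ++ B ++ B ++ B
C ++ B ++ B ++ B
var ++ B ++ B ++ B
var ++ C ++ B ++ B
var ++ var ++ B ++ B
var ++ var ++ B / C ++ B
var ++ var ++ C / C ++ B
var ++ var ++ var / C ++ B
var ++ var ++ var / a ++ B
var ++ var ++ var / a ++ C
var ++ var ++ var / a ++ a

[S [A [A [A [A [B [C var]]] ++ [B [C var]]] ++ [B [B [C var]] / [C a]]] ++ [B [C a]]]]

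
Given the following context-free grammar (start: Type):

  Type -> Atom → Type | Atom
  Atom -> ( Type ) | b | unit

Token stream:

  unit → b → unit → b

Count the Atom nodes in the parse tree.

4

[Type [Atom unit] → [Type [Atom b] → [Type [Atom unit] → [Type [Atom b]]]]]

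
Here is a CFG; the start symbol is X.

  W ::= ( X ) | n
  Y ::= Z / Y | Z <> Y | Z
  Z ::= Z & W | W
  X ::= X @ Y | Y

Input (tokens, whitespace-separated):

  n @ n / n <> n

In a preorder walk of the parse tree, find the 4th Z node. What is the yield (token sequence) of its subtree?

n

[X [X [Y [Z [W n]]]] @ [Y [Z [W n]] / [Y [Z [W n]] <> [Y [Z [W n]]]]]]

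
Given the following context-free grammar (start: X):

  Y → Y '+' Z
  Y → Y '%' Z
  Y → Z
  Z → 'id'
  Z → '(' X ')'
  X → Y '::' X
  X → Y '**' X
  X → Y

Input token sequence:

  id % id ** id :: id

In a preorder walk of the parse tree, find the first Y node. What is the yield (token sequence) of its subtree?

id % id

[X [Y [Y [Z id]] % [Z id]] ** [X [Y [Z id]] :: [X [Y [Z id]]]]]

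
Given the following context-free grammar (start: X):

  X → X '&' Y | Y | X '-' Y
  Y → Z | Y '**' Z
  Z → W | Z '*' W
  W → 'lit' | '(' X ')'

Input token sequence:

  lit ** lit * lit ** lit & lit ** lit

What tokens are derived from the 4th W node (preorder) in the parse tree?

[X [X [Y [Y [Y [Z [W lit]]] ** [Z [Z [W lit]] * [W lit]]] ** [Z [W lit]]]] & [Y [Y [Z [W lit]]] ** [Z [W lit]]]]

lit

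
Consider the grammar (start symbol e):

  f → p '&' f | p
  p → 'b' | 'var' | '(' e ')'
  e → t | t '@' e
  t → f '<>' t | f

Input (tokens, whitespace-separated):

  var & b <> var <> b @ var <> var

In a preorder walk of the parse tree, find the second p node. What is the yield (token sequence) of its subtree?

b

[e [t [f [p var] & [f [p b]]] <> [t [f [p var]] <> [t [f [p b]]]]] @ [e [t [f [p var]] <> [t [f [p var]]]]]]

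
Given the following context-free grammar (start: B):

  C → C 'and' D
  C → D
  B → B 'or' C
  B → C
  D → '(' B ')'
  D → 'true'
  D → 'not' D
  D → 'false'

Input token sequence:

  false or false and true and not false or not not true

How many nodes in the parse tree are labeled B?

[B [B [B [C [D false]]] or [C [C [C [D false]] and [D true]] and [D not [D false]]]] or [C [D not [D not [D true]]]]]

3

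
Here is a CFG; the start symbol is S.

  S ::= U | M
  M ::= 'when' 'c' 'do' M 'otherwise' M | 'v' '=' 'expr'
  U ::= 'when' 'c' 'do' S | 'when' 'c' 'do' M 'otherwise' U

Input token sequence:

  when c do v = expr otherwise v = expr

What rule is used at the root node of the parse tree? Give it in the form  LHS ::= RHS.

[S [M when c do [M v = expr] otherwise [M v = expr]]]

S ::= M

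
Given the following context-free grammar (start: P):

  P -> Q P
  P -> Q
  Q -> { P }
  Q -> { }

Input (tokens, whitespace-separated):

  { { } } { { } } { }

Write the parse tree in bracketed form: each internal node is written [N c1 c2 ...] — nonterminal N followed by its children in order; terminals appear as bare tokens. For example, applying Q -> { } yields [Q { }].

[P [Q { [P [Q { }]] }] [P [Q { [P [Q { }]] }] [P [Q { }]]]]

P
Q P
{ P } P
{ Q } P
{ { } } P
{ { } } Q P
{ { } } { P } P
{ { } } { Q } P
{ { } } { { } } P
{ { } } { { } } Q
{ { } } { { } } { }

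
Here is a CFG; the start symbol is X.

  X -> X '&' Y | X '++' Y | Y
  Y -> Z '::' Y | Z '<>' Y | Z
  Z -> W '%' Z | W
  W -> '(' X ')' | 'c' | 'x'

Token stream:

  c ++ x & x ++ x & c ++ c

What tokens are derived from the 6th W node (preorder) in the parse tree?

c

[X [X [X [X [X [X [Y [Z [W c]]]] ++ [Y [Z [W x]]]] & [Y [Z [W x]]]] ++ [Y [Z [W x]]]] & [Y [Z [W c]]]] ++ [Y [Z [W c]]]]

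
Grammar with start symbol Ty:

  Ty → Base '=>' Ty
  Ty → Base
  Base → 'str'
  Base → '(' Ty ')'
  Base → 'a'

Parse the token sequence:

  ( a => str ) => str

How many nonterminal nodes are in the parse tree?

8

[Ty [Base ( [Ty [Base a] => [Ty [Base str]]] )] => [Ty [Base str]]]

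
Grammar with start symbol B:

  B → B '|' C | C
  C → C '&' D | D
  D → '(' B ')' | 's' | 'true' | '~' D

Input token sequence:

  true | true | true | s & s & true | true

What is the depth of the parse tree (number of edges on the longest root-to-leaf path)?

[B [B [B [B [B [C [D true]]] | [C [D true]]] | [C [D true]]] | [C [C [C [D s]] & [D s]] & [D true]]] | [C [D true]]]

7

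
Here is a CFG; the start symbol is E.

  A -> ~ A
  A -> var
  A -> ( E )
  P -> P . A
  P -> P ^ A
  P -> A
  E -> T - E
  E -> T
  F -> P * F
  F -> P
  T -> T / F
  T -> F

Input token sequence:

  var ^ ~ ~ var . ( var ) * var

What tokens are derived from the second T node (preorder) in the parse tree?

[E [T [F [P [P [P [A var]] ^ [A ~ [A ~ [A var]]]] . [A ( [E [T [F [P [A var]]]]] )]] * [F [P [A var]]]]]]

var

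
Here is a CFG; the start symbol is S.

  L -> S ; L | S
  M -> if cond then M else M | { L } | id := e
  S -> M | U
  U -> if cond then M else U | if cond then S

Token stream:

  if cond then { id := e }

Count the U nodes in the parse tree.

1

[S [U if cond then [S [M { [L [S [M id := e]]] }]]]]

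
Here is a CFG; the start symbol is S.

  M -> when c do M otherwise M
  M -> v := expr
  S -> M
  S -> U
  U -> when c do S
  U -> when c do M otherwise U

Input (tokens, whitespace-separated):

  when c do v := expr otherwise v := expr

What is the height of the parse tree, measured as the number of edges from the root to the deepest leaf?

[S [M when c do [M v := expr] otherwise [M v := expr]]]

3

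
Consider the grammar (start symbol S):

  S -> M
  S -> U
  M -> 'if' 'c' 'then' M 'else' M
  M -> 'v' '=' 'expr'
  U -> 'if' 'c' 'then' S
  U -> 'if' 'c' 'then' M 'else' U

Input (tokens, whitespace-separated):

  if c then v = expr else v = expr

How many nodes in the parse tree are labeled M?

[S [M if c then [M v = expr] else [M v = expr]]]

3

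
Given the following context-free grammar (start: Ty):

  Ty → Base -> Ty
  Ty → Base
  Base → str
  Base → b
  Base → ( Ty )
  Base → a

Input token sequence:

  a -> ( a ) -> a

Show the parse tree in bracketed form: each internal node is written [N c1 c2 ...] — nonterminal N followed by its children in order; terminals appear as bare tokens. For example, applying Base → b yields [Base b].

[Ty [Base a] -> [Ty [Base ( [Ty [Base a]] )] -> [Ty [Base a]]]]

Ty
Base -> Ty
a -> Ty
a -> Base -> Ty
a -> ( Ty ) -> Ty
a -> ( Base ) -> Ty
a -> ( a ) -> Ty
a -> ( a ) -> Base
a -> ( a ) -> a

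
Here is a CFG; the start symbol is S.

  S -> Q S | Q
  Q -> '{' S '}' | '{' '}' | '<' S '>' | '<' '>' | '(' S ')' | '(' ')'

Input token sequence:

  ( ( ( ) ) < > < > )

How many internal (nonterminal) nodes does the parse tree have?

10

[S [Q ( [S [Q ( [S [Q ( )]] )] [S [Q < >] [S [Q < >]]]] )]]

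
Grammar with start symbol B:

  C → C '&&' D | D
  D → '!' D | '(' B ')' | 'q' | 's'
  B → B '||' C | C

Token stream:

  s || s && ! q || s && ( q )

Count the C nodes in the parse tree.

[B [B [B [C [D s]]] || [C [C [D s]] && [D ! [D q]]]] || [C [C [D s]] && [D ( [B [C [D q]]] )]]]

6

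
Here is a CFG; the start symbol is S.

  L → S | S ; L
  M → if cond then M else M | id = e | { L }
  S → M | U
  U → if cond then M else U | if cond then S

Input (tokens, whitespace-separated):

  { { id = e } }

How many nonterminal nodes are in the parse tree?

[S [M { [L [S [M { [L [S [M id = e]]] }]]] }]]

8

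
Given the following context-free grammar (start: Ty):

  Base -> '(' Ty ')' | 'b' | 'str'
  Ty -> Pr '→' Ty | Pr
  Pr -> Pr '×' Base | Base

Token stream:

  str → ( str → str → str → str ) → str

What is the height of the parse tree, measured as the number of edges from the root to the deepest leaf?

10

[Ty [Pr [Base str]] → [Ty [Pr [Base ( [Ty [Pr [Base str]] → [Ty [Pr [Base str]] → [Ty [Pr [Base str]] → [Ty [Pr [Base str]]]]]] )]] → [Ty [Pr [Base str]]]]]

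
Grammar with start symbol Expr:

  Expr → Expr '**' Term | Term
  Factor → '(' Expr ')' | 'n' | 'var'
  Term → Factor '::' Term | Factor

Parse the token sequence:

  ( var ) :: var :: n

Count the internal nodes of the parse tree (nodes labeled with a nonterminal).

[Expr [Term [Factor ( [Expr [Term [Factor var]]] )] :: [Term [Factor var] :: [Term [Factor n]]]]]

10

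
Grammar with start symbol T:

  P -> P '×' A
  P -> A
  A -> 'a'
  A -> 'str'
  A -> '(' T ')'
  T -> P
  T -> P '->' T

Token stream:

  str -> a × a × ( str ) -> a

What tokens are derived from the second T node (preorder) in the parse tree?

[T [P [A str]] -> [T [P [P [P [A a]] × [A a]] × [A ( [T [P [A str]]] )]] -> [T [P [A a]]]]]

a × a × ( str ) -> a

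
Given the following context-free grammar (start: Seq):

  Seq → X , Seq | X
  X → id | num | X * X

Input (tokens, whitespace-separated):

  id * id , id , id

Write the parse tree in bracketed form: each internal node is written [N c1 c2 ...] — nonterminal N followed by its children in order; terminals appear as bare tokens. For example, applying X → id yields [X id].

Seq
X , Seq
X * X , Seq
id * X , Seq
id * id , Seq
id * id , X , Seq
id * id , id , Seq
id * id , id , X
id * id , id , id

[Seq [X [X id] * [X id]] , [Seq [X id] , [Seq [X id]]]]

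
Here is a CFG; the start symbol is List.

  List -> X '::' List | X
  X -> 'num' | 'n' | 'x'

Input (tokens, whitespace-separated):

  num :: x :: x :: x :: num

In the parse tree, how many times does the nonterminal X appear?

5

[List [X num] :: [List [X x] :: [List [X x] :: [List [X x] :: [List [X num]]]]]]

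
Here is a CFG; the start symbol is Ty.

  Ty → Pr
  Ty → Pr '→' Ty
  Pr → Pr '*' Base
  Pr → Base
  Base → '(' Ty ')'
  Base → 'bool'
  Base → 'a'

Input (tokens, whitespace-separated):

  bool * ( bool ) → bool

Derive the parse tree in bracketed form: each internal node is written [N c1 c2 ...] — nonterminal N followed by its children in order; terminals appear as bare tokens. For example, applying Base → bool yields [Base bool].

[Ty [Pr [Pr [Base bool]] * [Base ( [Ty [Pr [Base bool]]] )]] → [Ty [Pr [Base bool]]]]

Ty
Pr → Ty
Pr * Base → Ty
Base * Base → Ty
bool * Base → Ty
bool * ( Ty ) → Ty
bool * ( Pr ) → Ty
bool * ( Base ) → Ty
bool * ( bool ) → Ty
bool * ( bool ) → Pr
bool * ( bool ) → Base
bool * ( bool ) → bool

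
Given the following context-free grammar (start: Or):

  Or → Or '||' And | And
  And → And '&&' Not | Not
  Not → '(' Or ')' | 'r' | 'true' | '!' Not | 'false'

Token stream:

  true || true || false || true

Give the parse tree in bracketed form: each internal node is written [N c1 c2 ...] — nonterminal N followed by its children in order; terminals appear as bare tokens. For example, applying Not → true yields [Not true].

Or
Or || And
Or || And || And
Or || And || And || And
And || And || And || And
Not || And || And || And
true || And || And || And
true || Not || And || And
true || true || And || And
true || true || Not || And
true || true || false || And
true || true || false || Not
true || true || false || true

[Or [Or [Or [Or [And [Not true]]] || [And [Not true]]] || [And [Not false]]] || [And [Not true]]]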